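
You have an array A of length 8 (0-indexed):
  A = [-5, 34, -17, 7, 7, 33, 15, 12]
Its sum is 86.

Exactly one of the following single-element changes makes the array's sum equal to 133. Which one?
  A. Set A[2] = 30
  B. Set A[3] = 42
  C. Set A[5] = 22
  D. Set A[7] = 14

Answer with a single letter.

Answer: A

Derivation:
Option A: A[2] -17->30, delta=47, new_sum=86+(47)=133 <-- matches target
Option B: A[3] 7->42, delta=35, new_sum=86+(35)=121
Option C: A[5] 33->22, delta=-11, new_sum=86+(-11)=75
Option D: A[7] 12->14, delta=2, new_sum=86+(2)=88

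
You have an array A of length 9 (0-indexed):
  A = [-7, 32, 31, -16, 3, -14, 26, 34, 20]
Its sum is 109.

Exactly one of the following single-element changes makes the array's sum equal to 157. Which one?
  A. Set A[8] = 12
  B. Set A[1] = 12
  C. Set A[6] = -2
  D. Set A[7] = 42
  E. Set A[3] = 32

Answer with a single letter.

Option A: A[8] 20->12, delta=-8, new_sum=109+(-8)=101
Option B: A[1] 32->12, delta=-20, new_sum=109+(-20)=89
Option C: A[6] 26->-2, delta=-28, new_sum=109+(-28)=81
Option D: A[7] 34->42, delta=8, new_sum=109+(8)=117
Option E: A[3] -16->32, delta=48, new_sum=109+(48)=157 <-- matches target

Answer: E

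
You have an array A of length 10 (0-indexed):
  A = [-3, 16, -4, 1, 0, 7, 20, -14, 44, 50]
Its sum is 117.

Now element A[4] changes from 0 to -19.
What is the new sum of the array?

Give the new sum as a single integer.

Old value at index 4: 0
New value at index 4: -19
Delta = -19 - 0 = -19
New sum = old_sum + delta = 117 + (-19) = 98

Answer: 98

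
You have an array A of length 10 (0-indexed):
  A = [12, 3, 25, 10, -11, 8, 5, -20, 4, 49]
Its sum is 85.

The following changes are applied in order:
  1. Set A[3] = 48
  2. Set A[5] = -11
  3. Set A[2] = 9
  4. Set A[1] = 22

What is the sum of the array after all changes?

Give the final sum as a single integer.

Initial sum: 85
Change 1: A[3] 10 -> 48, delta = 38, sum = 123
Change 2: A[5] 8 -> -11, delta = -19, sum = 104
Change 3: A[2] 25 -> 9, delta = -16, sum = 88
Change 4: A[1] 3 -> 22, delta = 19, sum = 107

Answer: 107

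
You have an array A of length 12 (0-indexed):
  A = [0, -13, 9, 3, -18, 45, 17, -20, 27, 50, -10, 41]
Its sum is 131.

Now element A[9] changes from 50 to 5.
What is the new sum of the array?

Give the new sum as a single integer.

Old value at index 9: 50
New value at index 9: 5
Delta = 5 - 50 = -45
New sum = old_sum + delta = 131 + (-45) = 86

Answer: 86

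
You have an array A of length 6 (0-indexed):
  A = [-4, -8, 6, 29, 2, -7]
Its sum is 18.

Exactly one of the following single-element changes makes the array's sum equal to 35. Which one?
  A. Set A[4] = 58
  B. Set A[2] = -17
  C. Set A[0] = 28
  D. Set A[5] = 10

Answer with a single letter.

Answer: D

Derivation:
Option A: A[4] 2->58, delta=56, new_sum=18+(56)=74
Option B: A[2] 6->-17, delta=-23, new_sum=18+(-23)=-5
Option C: A[0] -4->28, delta=32, new_sum=18+(32)=50
Option D: A[5] -7->10, delta=17, new_sum=18+(17)=35 <-- matches target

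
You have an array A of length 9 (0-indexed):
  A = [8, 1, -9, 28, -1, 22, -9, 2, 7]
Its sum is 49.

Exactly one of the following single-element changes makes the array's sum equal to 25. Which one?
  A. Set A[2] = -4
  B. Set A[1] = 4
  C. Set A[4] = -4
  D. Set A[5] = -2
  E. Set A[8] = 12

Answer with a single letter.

Option A: A[2] -9->-4, delta=5, new_sum=49+(5)=54
Option B: A[1] 1->4, delta=3, new_sum=49+(3)=52
Option C: A[4] -1->-4, delta=-3, new_sum=49+(-3)=46
Option D: A[5] 22->-2, delta=-24, new_sum=49+(-24)=25 <-- matches target
Option E: A[8] 7->12, delta=5, new_sum=49+(5)=54

Answer: D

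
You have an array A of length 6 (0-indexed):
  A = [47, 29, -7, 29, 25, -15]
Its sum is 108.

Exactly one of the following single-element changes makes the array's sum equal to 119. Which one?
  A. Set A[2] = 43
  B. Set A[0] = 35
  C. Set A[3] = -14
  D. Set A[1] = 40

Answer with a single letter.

Option A: A[2] -7->43, delta=50, new_sum=108+(50)=158
Option B: A[0] 47->35, delta=-12, new_sum=108+(-12)=96
Option C: A[3] 29->-14, delta=-43, new_sum=108+(-43)=65
Option D: A[1] 29->40, delta=11, new_sum=108+(11)=119 <-- matches target

Answer: D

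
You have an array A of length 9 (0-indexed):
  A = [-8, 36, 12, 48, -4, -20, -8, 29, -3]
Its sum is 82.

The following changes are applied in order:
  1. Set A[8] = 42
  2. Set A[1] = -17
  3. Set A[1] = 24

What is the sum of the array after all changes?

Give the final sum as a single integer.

Answer: 115

Derivation:
Initial sum: 82
Change 1: A[8] -3 -> 42, delta = 45, sum = 127
Change 2: A[1] 36 -> -17, delta = -53, sum = 74
Change 3: A[1] -17 -> 24, delta = 41, sum = 115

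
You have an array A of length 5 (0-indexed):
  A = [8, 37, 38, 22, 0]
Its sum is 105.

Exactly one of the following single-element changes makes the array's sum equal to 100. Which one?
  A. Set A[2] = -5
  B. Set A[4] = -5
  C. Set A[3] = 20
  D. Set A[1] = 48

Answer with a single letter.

Answer: B

Derivation:
Option A: A[2] 38->-5, delta=-43, new_sum=105+(-43)=62
Option B: A[4] 0->-5, delta=-5, new_sum=105+(-5)=100 <-- matches target
Option C: A[3] 22->20, delta=-2, new_sum=105+(-2)=103
Option D: A[1] 37->48, delta=11, new_sum=105+(11)=116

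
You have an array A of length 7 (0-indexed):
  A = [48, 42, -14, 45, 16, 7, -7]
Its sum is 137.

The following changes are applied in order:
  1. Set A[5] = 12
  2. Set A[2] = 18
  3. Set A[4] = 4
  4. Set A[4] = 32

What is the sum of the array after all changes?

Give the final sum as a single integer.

Answer: 190

Derivation:
Initial sum: 137
Change 1: A[5] 7 -> 12, delta = 5, sum = 142
Change 2: A[2] -14 -> 18, delta = 32, sum = 174
Change 3: A[4] 16 -> 4, delta = -12, sum = 162
Change 4: A[4] 4 -> 32, delta = 28, sum = 190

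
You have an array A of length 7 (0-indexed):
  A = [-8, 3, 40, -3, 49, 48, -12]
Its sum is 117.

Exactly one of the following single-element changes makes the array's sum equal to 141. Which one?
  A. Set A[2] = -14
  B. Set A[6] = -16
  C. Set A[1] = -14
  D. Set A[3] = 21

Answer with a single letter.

Option A: A[2] 40->-14, delta=-54, new_sum=117+(-54)=63
Option B: A[6] -12->-16, delta=-4, new_sum=117+(-4)=113
Option C: A[1] 3->-14, delta=-17, new_sum=117+(-17)=100
Option D: A[3] -3->21, delta=24, new_sum=117+(24)=141 <-- matches target

Answer: D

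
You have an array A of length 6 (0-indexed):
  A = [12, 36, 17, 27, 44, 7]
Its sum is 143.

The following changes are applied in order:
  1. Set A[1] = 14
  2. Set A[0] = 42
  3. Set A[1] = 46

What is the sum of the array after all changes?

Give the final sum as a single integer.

Initial sum: 143
Change 1: A[1] 36 -> 14, delta = -22, sum = 121
Change 2: A[0] 12 -> 42, delta = 30, sum = 151
Change 3: A[1] 14 -> 46, delta = 32, sum = 183

Answer: 183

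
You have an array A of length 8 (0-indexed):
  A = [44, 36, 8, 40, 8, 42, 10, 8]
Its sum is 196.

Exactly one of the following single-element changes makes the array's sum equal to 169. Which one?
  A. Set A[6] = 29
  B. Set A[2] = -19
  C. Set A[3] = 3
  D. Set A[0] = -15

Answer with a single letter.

Option A: A[6] 10->29, delta=19, new_sum=196+(19)=215
Option B: A[2] 8->-19, delta=-27, new_sum=196+(-27)=169 <-- matches target
Option C: A[3] 40->3, delta=-37, new_sum=196+(-37)=159
Option D: A[0] 44->-15, delta=-59, new_sum=196+(-59)=137

Answer: B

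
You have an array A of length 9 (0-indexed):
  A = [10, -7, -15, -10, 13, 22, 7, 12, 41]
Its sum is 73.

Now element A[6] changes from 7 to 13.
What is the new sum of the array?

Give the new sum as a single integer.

Old value at index 6: 7
New value at index 6: 13
Delta = 13 - 7 = 6
New sum = old_sum + delta = 73 + (6) = 79

Answer: 79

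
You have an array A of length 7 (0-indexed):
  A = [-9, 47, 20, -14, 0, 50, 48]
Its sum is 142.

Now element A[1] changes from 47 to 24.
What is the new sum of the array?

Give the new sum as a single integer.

Old value at index 1: 47
New value at index 1: 24
Delta = 24 - 47 = -23
New sum = old_sum + delta = 142 + (-23) = 119

Answer: 119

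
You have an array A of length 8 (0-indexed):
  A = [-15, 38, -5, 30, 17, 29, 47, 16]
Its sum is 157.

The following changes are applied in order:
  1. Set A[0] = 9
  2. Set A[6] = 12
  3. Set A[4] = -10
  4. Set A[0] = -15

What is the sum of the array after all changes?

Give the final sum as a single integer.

Initial sum: 157
Change 1: A[0] -15 -> 9, delta = 24, sum = 181
Change 2: A[6] 47 -> 12, delta = -35, sum = 146
Change 3: A[4] 17 -> -10, delta = -27, sum = 119
Change 4: A[0] 9 -> -15, delta = -24, sum = 95

Answer: 95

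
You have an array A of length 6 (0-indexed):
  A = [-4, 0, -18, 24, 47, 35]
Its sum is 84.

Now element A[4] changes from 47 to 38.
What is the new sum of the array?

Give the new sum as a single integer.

Answer: 75

Derivation:
Old value at index 4: 47
New value at index 4: 38
Delta = 38 - 47 = -9
New sum = old_sum + delta = 84 + (-9) = 75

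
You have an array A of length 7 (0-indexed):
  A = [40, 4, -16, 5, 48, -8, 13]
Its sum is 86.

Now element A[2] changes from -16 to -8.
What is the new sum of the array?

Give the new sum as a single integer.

Answer: 94

Derivation:
Old value at index 2: -16
New value at index 2: -8
Delta = -8 - -16 = 8
New sum = old_sum + delta = 86 + (8) = 94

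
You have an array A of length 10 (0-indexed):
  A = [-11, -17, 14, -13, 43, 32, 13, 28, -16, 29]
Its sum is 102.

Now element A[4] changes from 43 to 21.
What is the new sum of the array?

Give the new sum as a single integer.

Old value at index 4: 43
New value at index 4: 21
Delta = 21 - 43 = -22
New sum = old_sum + delta = 102 + (-22) = 80

Answer: 80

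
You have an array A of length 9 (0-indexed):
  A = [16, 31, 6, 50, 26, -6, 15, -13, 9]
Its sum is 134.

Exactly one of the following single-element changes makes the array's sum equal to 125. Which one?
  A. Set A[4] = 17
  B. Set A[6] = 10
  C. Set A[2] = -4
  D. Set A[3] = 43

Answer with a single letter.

Answer: A

Derivation:
Option A: A[4] 26->17, delta=-9, new_sum=134+(-9)=125 <-- matches target
Option B: A[6] 15->10, delta=-5, new_sum=134+(-5)=129
Option C: A[2] 6->-4, delta=-10, new_sum=134+(-10)=124
Option D: A[3] 50->43, delta=-7, new_sum=134+(-7)=127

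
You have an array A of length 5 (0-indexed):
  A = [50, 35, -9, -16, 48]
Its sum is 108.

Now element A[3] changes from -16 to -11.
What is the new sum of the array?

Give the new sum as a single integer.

Answer: 113

Derivation:
Old value at index 3: -16
New value at index 3: -11
Delta = -11 - -16 = 5
New sum = old_sum + delta = 108 + (5) = 113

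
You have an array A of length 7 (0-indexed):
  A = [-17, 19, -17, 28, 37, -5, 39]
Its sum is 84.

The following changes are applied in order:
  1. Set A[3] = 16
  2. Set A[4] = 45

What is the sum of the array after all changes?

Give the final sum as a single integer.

Initial sum: 84
Change 1: A[3] 28 -> 16, delta = -12, sum = 72
Change 2: A[4] 37 -> 45, delta = 8, sum = 80

Answer: 80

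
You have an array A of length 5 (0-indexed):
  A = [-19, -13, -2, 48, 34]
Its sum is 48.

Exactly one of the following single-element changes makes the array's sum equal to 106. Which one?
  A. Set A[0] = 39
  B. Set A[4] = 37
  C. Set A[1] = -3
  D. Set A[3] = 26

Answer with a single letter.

Answer: A

Derivation:
Option A: A[0] -19->39, delta=58, new_sum=48+(58)=106 <-- matches target
Option B: A[4] 34->37, delta=3, new_sum=48+(3)=51
Option C: A[1] -13->-3, delta=10, new_sum=48+(10)=58
Option D: A[3] 48->26, delta=-22, new_sum=48+(-22)=26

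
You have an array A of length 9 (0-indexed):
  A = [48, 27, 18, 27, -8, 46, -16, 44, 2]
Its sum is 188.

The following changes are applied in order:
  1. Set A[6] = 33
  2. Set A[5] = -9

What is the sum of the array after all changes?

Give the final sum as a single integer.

Answer: 182

Derivation:
Initial sum: 188
Change 1: A[6] -16 -> 33, delta = 49, sum = 237
Change 2: A[5] 46 -> -9, delta = -55, sum = 182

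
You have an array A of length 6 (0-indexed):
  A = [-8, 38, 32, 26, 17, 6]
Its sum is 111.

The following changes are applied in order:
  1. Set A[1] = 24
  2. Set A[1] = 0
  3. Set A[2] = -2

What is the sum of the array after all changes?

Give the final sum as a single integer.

Answer: 39

Derivation:
Initial sum: 111
Change 1: A[1] 38 -> 24, delta = -14, sum = 97
Change 2: A[1] 24 -> 0, delta = -24, sum = 73
Change 3: A[2] 32 -> -2, delta = -34, sum = 39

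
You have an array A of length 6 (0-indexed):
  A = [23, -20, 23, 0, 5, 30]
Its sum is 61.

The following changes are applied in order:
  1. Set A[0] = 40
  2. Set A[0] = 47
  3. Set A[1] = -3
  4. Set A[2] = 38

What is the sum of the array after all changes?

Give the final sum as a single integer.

Initial sum: 61
Change 1: A[0] 23 -> 40, delta = 17, sum = 78
Change 2: A[0] 40 -> 47, delta = 7, sum = 85
Change 3: A[1] -20 -> -3, delta = 17, sum = 102
Change 4: A[2] 23 -> 38, delta = 15, sum = 117

Answer: 117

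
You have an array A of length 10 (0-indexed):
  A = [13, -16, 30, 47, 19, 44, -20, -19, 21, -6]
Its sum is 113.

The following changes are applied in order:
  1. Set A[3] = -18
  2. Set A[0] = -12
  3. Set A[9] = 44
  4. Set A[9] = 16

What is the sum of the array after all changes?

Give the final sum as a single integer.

Initial sum: 113
Change 1: A[3] 47 -> -18, delta = -65, sum = 48
Change 2: A[0] 13 -> -12, delta = -25, sum = 23
Change 3: A[9] -6 -> 44, delta = 50, sum = 73
Change 4: A[9] 44 -> 16, delta = -28, sum = 45

Answer: 45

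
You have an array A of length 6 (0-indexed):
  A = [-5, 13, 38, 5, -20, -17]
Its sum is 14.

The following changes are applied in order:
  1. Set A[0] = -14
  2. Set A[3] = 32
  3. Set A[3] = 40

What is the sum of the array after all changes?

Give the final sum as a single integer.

Answer: 40

Derivation:
Initial sum: 14
Change 1: A[0] -5 -> -14, delta = -9, sum = 5
Change 2: A[3] 5 -> 32, delta = 27, sum = 32
Change 3: A[3] 32 -> 40, delta = 8, sum = 40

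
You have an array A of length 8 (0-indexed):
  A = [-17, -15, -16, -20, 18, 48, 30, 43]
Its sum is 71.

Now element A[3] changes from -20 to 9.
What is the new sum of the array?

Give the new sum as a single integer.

Old value at index 3: -20
New value at index 3: 9
Delta = 9 - -20 = 29
New sum = old_sum + delta = 71 + (29) = 100

Answer: 100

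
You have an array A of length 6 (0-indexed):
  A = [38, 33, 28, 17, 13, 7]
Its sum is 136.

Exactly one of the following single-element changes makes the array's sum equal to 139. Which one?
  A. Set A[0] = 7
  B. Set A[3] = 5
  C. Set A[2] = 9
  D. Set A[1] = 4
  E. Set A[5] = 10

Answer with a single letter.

Answer: E

Derivation:
Option A: A[0] 38->7, delta=-31, new_sum=136+(-31)=105
Option B: A[3] 17->5, delta=-12, new_sum=136+(-12)=124
Option C: A[2] 28->9, delta=-19, new_sum=136+(-19)=117
Option D: A[1] 33->4, delta=-29, new_sum=136+(-29)=107
Option E: A[5] 7->10, delta=3, new_sum=136+(3)=139 <-- matches target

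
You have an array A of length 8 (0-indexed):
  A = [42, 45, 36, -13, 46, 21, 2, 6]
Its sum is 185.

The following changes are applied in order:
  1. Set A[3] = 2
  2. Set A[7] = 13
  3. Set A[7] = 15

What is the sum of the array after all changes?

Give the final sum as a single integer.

Initial sum: 185
Change 1: A[3] -13 -> 2, delta = 15, sum = 200
Change 2: A[7] 6 -> 13, delta = 7, sum = 207
Change 3: A[7] 13 -> 15, delta = 2, sum = 209

Answer: 209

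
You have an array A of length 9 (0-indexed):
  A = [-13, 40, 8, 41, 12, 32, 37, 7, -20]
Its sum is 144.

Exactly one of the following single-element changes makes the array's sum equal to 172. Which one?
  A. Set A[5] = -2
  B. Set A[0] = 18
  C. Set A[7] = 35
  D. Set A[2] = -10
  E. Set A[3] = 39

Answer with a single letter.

Answer: C

Derivation:
Option A: A[5] 32->-2, delta=-34, new_sum=144+(-34)=110
Option B: A[0] -13->18, delta=31, new_sum=144+(31)=175
Option C: A[7] 7->35, delta=28, new_sum=144+(28)=172 <-- matches target
Option D: A[2] 8->-10, delta=-18, new_sum=144+(-18)=126
Option E: A[3] 41->39, delta=-2, new_sum=144+(-2)=142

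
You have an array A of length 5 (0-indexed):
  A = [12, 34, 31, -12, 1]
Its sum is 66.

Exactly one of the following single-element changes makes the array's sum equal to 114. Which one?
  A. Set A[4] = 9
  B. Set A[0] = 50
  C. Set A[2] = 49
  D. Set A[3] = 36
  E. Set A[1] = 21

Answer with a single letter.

Answer: D

Derivation:
Option A: A[4] 1->9, delta=8, new_sum=66+(8)=74
Option B: A[0] 12->50, delta=38, new_sum=66+(38)=104
Option C: A[2] 31->49, delta=18, new_sum=66+(18)=84
Option D: A[3] -12->36, delta=48, new_sum=66+(48)=114 <-- matches target
Option E: A[1] 34->21, delta=-13, new_sum=66+(-13)=53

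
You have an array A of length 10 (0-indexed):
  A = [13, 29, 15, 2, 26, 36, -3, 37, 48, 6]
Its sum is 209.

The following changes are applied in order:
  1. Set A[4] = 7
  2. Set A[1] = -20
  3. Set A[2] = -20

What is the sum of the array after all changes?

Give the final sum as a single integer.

Answer: 106

Derivation:
Initial sum: 209
Change 1: A[4] 26 -> 7, delta = -19, sum = 190
Change 2: A[1] 29 -> -20, delta = -49, sum = 141
Change 3: A[2] 15 -> -20, delta = -35, sum = 106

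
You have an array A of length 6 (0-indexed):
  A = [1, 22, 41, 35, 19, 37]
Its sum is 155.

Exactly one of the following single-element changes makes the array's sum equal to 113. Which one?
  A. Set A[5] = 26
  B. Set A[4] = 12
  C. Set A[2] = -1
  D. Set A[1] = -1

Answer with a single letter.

Answer: C

Derivation:
Option A: A[5] 37->26, delta=-11, new_sum=155+(-11)=144
Option B: A[4] 19->12, delta=-7, new_sum=155+(-7)=148
Option C: A[2] 41->-1, delta=-42, new_sum=155+(-42)=113 <-- matches target
Option D: A[1] 22->-1, delta=-23, new_sum=155+(-23)=132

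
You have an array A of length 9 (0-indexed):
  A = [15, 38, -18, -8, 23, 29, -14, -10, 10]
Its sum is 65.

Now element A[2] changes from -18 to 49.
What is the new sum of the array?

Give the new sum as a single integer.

Answer: 132

Derivation:
Old value at index 2: -18
New value at index 2: 49
Delta = 49 - -18 = 67
New sum = old_sum + delta = 65 + (67) = 132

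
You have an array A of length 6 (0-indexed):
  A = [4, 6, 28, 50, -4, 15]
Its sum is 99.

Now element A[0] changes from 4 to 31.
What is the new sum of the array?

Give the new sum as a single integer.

Answer: 126

Derivation:
Old value at index 0: 4
New value at index 0: 31
Delta = 31 - 4 = 27
New sum = old_sum + delta = 99 + (27) = 126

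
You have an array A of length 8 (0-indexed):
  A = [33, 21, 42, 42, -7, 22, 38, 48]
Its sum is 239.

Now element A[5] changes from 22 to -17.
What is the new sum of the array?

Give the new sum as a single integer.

Answer: 200

Derivation:
Old value at index 5: 22
New value at index 5: -17
Delta = -17 - 22 = -39
New sum = old_sum + delta = 239 + (-39) = 200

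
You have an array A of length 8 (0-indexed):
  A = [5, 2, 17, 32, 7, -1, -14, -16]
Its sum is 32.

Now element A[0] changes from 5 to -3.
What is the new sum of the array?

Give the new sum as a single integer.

Answer: 24

Derivation:
Old value at index 0: 5
New value at index 0: -3
Delta = -3 - 5 = -8
New sum = old_sum + delta = 32 + (-8) = 24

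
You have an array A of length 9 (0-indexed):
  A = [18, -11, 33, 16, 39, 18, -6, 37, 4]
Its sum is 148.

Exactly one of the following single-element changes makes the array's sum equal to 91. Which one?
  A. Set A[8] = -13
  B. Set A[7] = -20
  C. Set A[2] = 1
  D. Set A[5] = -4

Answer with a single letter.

Answer: B

Derivation:
Option A: A[8] 4->-13, delta=-17, new_sum=148+(-17)=131
Option B: A[7] 37->-20, delta=-57, new_sum=148+(-57)=91 <-- matches target
Option C: A[2] 33->1, delta=-32, new_sum=148+(-32)=116
Option D: A[5] 18->-4, delta=-22, new_sum=148+(-22)=126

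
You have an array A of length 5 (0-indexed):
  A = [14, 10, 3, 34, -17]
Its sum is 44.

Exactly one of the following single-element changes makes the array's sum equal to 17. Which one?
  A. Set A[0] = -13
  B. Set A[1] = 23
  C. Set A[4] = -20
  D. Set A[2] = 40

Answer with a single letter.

Option A: A[0] 14->-13, delta=-27, new_sum=44+(-27)=17 <-- matches target
Option B: A[1] 10->23, delta=13, new_sum=44+(13)=57
Option C: A[4] -17->-20, delta=-3, new_sum=44+(-3)=41
Option D: A[2] 3->40, delta=37, new_sum=44+(37)=81

Answer: A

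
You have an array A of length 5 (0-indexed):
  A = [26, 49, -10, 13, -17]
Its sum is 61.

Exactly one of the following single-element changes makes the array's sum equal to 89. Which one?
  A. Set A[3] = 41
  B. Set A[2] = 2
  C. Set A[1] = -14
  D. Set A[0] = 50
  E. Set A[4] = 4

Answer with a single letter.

Answer: A

Derivation:
Option A: A[3] 13->41, delta=28, new_sum=61+(28)=89 <-- matches target
Option B: A[2] -10->2, delta=12, new_sum=61+(12)=73
Option C: A[1] 49->-14, delta=-63, new_sum=61+(-63)=-2
Option D: A[0] 26->50, delta=24, new_sum=61+(24)=85
Option E: A[4] -17->4, delta=21, new_sum=61+(21)=82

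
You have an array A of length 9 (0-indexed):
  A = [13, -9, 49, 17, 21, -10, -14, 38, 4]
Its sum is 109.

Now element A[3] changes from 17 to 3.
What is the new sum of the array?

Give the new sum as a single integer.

Answer: 95

Derivation:
Old value at index 3: 17
New value at index 3: 3
Delta = 3 - 17 = -14
New sum = old_sum + delta = 109 + (-14) = 95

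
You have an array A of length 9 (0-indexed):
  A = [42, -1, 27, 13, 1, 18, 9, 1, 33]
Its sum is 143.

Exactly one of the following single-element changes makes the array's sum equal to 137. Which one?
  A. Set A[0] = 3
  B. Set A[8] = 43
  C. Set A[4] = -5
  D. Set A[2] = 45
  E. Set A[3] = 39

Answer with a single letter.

Option A: A[0] 42->3, delta=-39, new_sum=143+(-39)=104
Option B: A[8] 33->43, delta=10, new_sum=143+(10)=153
Option C: A[4] 1->-5, delta=-6, new_sum=143+(-6)=137 <-- matches target
Option D: A[2] 27->45, delta=18, new_sum=143+(18)=161
Option E: A[3] 13->39, delta=26, new_sum=143+(26)=169

Answer: C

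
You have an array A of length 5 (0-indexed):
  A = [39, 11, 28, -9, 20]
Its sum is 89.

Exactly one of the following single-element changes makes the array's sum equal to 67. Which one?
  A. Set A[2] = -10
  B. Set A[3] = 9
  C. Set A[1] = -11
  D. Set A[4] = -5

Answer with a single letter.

Option A: A[2] 28->-10, delta=-38, new_sum=89+(-38)=51
Option B: A[3] -9->9, delta=18, new_sum=89+(18)=107
Option C: A[1] 11->-11, delta=-22, new_sum=89+(-22)=67 <-- matches target
Option D: A[4] 20->-5, delta=-25, new_sum=89+(-25)=64

Answer: C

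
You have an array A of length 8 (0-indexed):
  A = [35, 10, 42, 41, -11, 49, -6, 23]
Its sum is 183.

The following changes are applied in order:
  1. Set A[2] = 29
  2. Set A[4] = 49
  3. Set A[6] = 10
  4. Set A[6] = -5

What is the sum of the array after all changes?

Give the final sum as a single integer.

Initial sum: 183
Change 1: A[2] 42 -> 29, delta = -13, sum = 170
Change 2: A[4] -11 -> 49, delta = 60, sum = 230
Change 3: A[6] -6 -> 10, delta = 16, sum = 246
Change 4: A[6] 10 -> -5, delta = -15, sum = 231

Answer: 231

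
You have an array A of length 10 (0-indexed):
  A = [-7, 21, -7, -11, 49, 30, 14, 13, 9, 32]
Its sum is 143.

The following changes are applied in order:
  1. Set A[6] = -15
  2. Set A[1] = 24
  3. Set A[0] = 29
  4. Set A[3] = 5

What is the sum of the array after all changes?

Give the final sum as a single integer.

Initial sum: 143
Change 1: A[6] 14 -> -15, delta = -29, sum = 114
Change 2: A[1] 21 -> 24, delta = 3, sum = 117
Change 3: A[0] -7 -> 29, delta = 36, sum = 153
Change 4: A[3] -11 -> 5, delta = 16, sum = 169

Answer: 169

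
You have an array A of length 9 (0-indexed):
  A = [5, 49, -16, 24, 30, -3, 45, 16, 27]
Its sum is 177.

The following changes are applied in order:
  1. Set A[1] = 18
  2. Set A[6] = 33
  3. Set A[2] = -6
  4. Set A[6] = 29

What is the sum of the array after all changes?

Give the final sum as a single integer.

Answer: 140

Derivation:
Initial sum: 177
Change 1: A[1] 49 -> 18, delta = -31, sum = 146
Change 2: A[6] 45 -> 33, delta = -12, sum = 134
Change 3: A[2] -16 -> -6, delta = 10, sum = 144
Change 4: A[6] 33 -> 29, delta = -4, sum = 140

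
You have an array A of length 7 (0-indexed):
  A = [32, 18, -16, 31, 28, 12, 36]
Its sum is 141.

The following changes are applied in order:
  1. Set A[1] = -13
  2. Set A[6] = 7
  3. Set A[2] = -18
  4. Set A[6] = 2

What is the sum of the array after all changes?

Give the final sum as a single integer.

Answer: 74

Derivation:
Initial sum: 141
Change 1: A[1] 18 -> -13, delta = -31, sum = 110
Change 2: A[6] 36 -> 7, delta = -29, sum = 81
Change 3: A[2] -16 -> -18, delta = -2, sum = 79
Change 4: A[6] 7 -> 2, delta = -5, sum = 74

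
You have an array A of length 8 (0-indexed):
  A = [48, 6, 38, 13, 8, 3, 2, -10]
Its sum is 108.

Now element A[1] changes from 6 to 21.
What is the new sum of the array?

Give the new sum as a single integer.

Old value at index 1: 6
New value at index 1: 21
Delta = 21 - 6 = 15
New sum = old_sum + delta = 108 + (15) = 123

Answer: 123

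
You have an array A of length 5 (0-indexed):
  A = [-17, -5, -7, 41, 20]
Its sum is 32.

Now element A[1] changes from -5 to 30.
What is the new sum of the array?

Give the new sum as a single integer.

Answer: 67

Derivation:
Old value at index 1: -5
New value at index 1: 30
Delta = 30 - -5 = 35
New sum = old_sum + delta = 32 + (35) = 67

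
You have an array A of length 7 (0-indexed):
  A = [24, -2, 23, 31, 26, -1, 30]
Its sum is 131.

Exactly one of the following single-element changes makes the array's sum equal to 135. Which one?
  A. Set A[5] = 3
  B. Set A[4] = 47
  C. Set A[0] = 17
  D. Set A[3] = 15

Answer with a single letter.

Answer: A

Derivation:
Option A: A[5] -1->3, delta=4, new_sum=131+(4)=135 <-- matches target
Option B: A[4] 26->47, delta=21, new_sum=131+(21)=152
Option C: A[0] 24->17, delta=-7, new_sum=131+(-7)=124
Option D: A[3] 31->15, delta=-16, new_sum=131+(-16)=115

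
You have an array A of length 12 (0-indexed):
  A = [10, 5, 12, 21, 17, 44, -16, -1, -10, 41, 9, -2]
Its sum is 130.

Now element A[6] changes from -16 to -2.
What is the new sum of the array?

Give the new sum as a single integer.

Old value at index 6: -16
New value at index 6: -2
Delta = -2 - -16 = 14
New sum = old_sum + delta = 130 + (14) = 144

Answer: 144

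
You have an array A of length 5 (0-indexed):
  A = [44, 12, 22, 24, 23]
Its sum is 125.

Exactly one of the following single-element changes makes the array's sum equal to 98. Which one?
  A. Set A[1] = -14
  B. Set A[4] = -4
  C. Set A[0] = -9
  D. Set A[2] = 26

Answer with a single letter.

Answer: B

Derivation:
Option A: A[1] 12->-14, delta=-26, new_sum=125+(-26)=99
Option B: A[4] 23->-4, delta=-27, new_sum=125+(-27)=98 <-- matches target
Option C: A[0] 44->-9, delta=-53, new_sum=125+(-53)=72
Option D: A[2] 22->26, delta=4, new_sum=125+(4)=129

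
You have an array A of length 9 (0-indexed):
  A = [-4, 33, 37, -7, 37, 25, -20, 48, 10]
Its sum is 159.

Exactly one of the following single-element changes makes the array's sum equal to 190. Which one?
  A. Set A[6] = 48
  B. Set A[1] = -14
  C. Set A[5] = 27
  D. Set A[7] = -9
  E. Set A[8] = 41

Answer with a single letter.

Answer: E

Derivation:
Option A: A[6] -20->48, delta=68, new_sum=159+(68)=227
Option B: A[1] 33->-14, delta=-47, new_sum=159+(-47)=112
Option C: A[5] 25->27, delta=2, new_sum=159+(2)=161
Option D: A[7] 48->-9, delta=-57, new_sum=159+(-57)=102
Option E: A[8] 10->41, delta=31, new_sum=159+(31)=190 <-- matches target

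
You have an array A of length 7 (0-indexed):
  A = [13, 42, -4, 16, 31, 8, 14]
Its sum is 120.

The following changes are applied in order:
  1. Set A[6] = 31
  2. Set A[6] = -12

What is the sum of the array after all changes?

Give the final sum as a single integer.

Answer: 94

Derivation:
Initial sum: 120
Change 1: A[6] 14 -> 31, delta = 17, sum = 137
Change 2: A[6] 31 -> -12, delta = -43, sum = 94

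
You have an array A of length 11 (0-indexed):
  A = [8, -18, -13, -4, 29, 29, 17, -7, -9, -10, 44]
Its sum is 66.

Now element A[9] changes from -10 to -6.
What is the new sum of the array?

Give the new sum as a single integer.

Old value at index 9: -10
New value at index 9: -6
Delta = -6 - -10 = 4
New sum = old_sum + delta = 66 + (4) = 70

Answer: 70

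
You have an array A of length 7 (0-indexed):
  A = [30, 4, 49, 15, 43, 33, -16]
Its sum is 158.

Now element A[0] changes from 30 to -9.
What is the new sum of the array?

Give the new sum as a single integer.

Answer: 119

Derivation:
Old value at index 0: 30
New value at index 0: -9
Delta = -9 - 30 = -39
New sum = old_sum + delta = 158 + (-39) = 119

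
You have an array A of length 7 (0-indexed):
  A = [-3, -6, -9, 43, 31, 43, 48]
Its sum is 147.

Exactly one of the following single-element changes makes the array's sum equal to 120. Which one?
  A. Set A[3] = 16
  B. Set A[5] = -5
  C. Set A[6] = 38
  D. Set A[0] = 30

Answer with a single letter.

Option A: A[3] 43->16, delta=-27, new_sum=147+(-27)=120 <-- matches target
Option B: A[5] 43->-5, delta=-48, new_sum=147+(-48)=99
Option C: A[6] 48->38, delta=-10, new_sum=147+(-10)=137
Option D: A[0] -3->30, delta=33, new_sum=147+(33)=180

Answer: A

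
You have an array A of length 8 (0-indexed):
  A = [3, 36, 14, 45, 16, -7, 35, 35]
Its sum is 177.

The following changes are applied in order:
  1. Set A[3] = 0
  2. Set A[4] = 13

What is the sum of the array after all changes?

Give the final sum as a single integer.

Answer: 129

Derivation:
Initial sum: 177
Change 1: A[3] 45 -> 0, delta = -45, sum = 132
Change 2: A[4] 16 -> 13, delta = -3, sum = 129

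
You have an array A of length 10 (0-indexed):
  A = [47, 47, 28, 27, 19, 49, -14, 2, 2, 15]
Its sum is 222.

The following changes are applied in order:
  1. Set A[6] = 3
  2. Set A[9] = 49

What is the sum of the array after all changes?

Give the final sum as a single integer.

Initial sum: 222
Change 1: A[6] -14 -> 3, delta = 17, sum = 239
Change 2: A[9] 15 -> 49, delta = 34, sum = 273

Answer: 273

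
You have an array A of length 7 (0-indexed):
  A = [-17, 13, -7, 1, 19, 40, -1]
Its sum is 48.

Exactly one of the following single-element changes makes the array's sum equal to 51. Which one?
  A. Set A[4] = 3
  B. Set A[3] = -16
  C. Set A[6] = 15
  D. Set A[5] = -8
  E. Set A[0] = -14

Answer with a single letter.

Answer: E

Derivation:
Option A: A[4] 19->3, delta=-16, new_sum=48+(-16)=32
Option B: A[3] 1->-16, delta=-17, new_sum=48+(-17)=31
Option C: A[6] -1->15, delta=16, new_sum=48+(16)=64
Option D: A[5] 40->-8, delta=-48, new_sum=48+(-48)=0
Option E: A[0] -17->-14, delta=3, new_sum=48+(3)=51 <-- matches target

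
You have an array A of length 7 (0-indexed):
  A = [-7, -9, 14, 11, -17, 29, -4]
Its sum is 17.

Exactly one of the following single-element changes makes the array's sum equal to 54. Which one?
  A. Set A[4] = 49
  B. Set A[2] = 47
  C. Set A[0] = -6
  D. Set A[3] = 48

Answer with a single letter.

Option A: A[4] -17->49, delta=66, new_sum=17+(66)=83
Option B: A[2] 14->47, delta=33, new_sum=17+(33)=50
Option C: A[0] -7->-6, delta=1, new_sum=17+(1)=18
Option D: A[3] 11->48, delta=37, new_sum=17+(37)=54 <-- matches target

Answer: D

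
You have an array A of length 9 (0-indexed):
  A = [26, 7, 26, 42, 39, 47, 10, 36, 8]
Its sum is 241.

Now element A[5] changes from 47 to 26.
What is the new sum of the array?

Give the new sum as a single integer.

Old value at index 5: 47
New value at index 5: 26
Delta = 26 - 47 = -21
New sum = old_sum + delta = 241 + (-21) = 220

Answer: 220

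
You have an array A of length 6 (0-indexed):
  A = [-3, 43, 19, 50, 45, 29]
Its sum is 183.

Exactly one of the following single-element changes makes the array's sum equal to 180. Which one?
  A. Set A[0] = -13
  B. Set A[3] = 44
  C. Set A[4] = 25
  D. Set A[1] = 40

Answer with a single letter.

Answer: D

Derivation:
Option A: A[0] -3->-13, delta=-10, new_sum=183+(-10)=173
Option B: A[3] 50->44, delta=-6, new_sum=183+(-6)=177
Option C: A[4] 45->25, delta=-20, new_sum=183+(-20)=163
Option D: A[1] 43->40, delta=-3, new_sum=183+(-3)=180 <-- matches target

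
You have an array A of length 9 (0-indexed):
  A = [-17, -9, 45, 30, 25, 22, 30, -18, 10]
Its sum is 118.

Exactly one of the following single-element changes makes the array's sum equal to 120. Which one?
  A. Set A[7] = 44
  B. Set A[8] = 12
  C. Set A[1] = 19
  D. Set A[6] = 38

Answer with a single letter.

Answer: B

Derivation:
Option A: A[7] -18->44, delta=62, new_sum=118+(62)=180
Option B: A[8] 10->12, delta=2, new_sum=118+(2)=120 <-- matches target
Option C: A[1] -9->19, delta=28, new_sum=118+(28)=146
Option D: A[6] 30->38, delta=8, new_sum=118+(8)=126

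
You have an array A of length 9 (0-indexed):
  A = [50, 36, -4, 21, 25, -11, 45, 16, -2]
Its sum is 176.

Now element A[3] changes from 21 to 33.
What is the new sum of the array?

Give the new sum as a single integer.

Answer: 188

Derivation:
Old value at index 3: 21
New value at index 3: 33
Delta = 33 - 21 = 12
New sum = old_sum + delta = 176 + (12) = 188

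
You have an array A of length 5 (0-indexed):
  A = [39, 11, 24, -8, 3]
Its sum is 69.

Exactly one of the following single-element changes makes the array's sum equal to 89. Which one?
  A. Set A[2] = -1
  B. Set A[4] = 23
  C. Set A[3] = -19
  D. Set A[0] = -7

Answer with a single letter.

Answer: B

Derivation:
Option A: A[2] 24->-1, delta=-25, new_sum=69+(-25)=44
Option B: A[4] 3->23, delta=20, new_sum=69+(20)=89 <-- matches target
Option C: A[3] -8->-19, delta=-11, new_sum=69+(-11)=58
Option D: A[0] 39->-7, delta=-46, new_sum=69+(-46)=23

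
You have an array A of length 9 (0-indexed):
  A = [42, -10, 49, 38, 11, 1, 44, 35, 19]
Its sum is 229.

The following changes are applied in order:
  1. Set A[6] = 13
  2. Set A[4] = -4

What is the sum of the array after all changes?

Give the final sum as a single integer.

Answer: 183

Derivation:
Initial sum: 229
Change 1: A[6] 44 -> 13, delta = -31, sum = 198
Change 2: A[4] 11 -> -4, delta = -15, sum = 183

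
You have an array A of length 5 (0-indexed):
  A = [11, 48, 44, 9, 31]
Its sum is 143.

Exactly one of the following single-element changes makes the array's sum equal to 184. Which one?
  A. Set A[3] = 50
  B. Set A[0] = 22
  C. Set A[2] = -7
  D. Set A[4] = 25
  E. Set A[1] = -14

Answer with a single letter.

Answer: A

Derivation:
Option A: A[3] 9->50, delta=41, new_sum=143+(41)=184 <-- matches target
Option B: A[0] 11->22, delta=11, new_sum=143+(11)=154
Option C: A[2] 44->-7, delta=-51, new_sum=143+(-51)=92
Option D: A[4] 31->25, delta=-6, new_sum=143+(-6)=137
Option E: A[1] 48->-14, delta=-62, new_sum=143+(-62)=81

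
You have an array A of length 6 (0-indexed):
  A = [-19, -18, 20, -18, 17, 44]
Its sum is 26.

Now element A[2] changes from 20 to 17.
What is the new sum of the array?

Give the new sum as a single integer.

Old value at index 2: 20
New value at index 2: 17
Delta = 17 - 20 = -3
New sum = old_sum + delta = 26 + (-3) = 23

Answer: 23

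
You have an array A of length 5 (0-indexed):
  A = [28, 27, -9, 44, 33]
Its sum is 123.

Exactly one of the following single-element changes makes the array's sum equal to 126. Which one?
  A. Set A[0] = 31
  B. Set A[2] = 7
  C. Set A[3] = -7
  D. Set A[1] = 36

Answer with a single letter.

Option A: A[0] 28->31, delta=3, new_sum=123+(3)=126 <-- matches target
Option B: A[2] -9->7, delta=16, new_sum=123+(16)=139
Option C: A[3] 44->-7, delta=-51, new_sum=123+(-51)=72
Option D: A[1] 27->36, delta=9, new_sum=123+(9)=132

Answer: A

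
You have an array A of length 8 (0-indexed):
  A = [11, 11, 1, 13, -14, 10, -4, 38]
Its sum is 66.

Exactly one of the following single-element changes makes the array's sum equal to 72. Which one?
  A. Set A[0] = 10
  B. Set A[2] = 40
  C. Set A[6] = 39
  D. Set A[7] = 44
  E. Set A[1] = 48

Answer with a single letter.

Option A: A[0] 11->10, delta=-1, new_sum=66+(-1)=65
Option B: A[2] 1->40, delta=39, new_sum=66+(39)=105
Option C: A[6] -4->39, delta=43, new_sum=66+(43)=109
Option D: A[7] 38->44, delta=6, new_sum=66+(6)=72 <-- matches target
Option E: A[1] 11->48, delta=37, new_sum=66+(37)=103

Answer: D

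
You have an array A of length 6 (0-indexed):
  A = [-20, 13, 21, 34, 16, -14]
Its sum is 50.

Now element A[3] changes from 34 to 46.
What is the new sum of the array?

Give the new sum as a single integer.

Old value at index 3: 34
New value at index 3: 46
Delta = 46 - 34 = 12
New sum = old_sum + delta = 50 + (12) = 62

Answer: 62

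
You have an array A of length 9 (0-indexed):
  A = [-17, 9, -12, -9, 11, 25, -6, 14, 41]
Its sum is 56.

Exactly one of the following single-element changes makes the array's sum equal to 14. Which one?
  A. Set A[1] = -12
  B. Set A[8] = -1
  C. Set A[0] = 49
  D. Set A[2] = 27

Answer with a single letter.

Option A: A[1] 9->-12, delta=-21, new_sum=56+(-21)=35
Option B: A[8] 41->-1, delta=-42, new_sum=56+(-42)=14 <-- matches target
Option C: A[0] -17->49, delta=66, new_sum=56+(66)=122
Option D: A[2] -12->27, delta=39, new_sum=56+(39)=95

Answer: B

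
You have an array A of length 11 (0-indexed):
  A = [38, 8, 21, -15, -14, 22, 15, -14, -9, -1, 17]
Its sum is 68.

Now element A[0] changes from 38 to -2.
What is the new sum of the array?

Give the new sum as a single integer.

Old value at index 0: 38
New value at index 0: -2
Delta = -2 - 38 = -40
New sum = old_sum + delta = 68 + (-40) = 28

Answer: 28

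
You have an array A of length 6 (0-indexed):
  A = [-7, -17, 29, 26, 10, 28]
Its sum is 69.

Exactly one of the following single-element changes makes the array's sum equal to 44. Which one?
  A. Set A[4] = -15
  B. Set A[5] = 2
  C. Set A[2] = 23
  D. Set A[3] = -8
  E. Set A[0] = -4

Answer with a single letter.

Answer: A

Derivation:
Option A: A[4] 10->-15, delta=-25, new_sum=69+(-25)=44 <-- matches target
Option B: A[5] 28->2, delta=-26, new_sum=69+(-26)=43
Option C: A[2] 29->23, delta=-6, new_sum=69+(-6)=63
Option D: A[3] 26->-8, delta=-34, new_sum=69+(-34)=35
Option E: A[0] -7->-4, delta=3, new_sum=69+(3)=72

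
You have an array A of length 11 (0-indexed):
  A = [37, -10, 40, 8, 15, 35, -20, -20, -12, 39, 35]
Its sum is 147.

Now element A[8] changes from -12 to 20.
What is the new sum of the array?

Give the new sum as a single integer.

Old value at index 8: -12
New value at index 8: 20
Delta = 20 - -12 = 32
New sum = old_sum + delta = 147 + (32) = 179

Answer: 179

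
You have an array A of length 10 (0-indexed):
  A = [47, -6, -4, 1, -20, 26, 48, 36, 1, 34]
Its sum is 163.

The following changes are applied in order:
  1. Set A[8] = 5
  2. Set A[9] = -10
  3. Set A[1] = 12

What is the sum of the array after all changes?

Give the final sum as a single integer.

Initial sum: 163
Change 1: A[8] 1 -> 5, delta = 4, sum = 167
Change 2: A[9] 34 -> -10, delta = -44, sum = 123
Change 3: A[1] -6 -> 12, delta = 18, sum = 141

Answer: 141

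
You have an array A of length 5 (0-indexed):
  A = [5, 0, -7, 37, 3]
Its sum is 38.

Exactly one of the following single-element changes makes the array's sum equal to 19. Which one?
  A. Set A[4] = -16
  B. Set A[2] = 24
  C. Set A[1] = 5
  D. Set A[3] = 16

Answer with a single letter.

Answer: A

Derivation:
Option A: A[4] 3->-16, delta=-19, new_sum=38+(-19)=19 <-- matches target
Option B: A[2] -7->24, delta=31, new_sum=38+(31)=69
Option C: A[1] 0->5, delta=5, new_sum=38+(5)=43
Option D: A[3] 37->16, delta=-21, new_sum=38+(-21)=17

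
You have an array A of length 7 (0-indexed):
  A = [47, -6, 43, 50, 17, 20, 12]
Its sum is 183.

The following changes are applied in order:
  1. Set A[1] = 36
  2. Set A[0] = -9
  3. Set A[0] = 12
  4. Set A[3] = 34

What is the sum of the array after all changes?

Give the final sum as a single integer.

Initial sum: 183
Change 1: A[1] -6 -> 36, delta = 42, sum = 225
Change 2: A[0] 47 -> -9, delta = -56, sum = 169
Change 3: A[0] -9 -> 12, delta = 21, sum = 190
Change 4: A[3] 50 -> 34, delta = -16, sum = 174

Answer: 174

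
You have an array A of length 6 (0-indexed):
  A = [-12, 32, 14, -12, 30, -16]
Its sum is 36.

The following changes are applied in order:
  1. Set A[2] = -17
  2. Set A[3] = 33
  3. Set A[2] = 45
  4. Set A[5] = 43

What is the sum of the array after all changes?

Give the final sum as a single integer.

Answer: 171

Derivation:
Initial sum: 36
Change 1: A[2] 14 -> -17, delta = -31, sum = 5
Change 2: A[3] -12 -> 33, delta = 45, sum = 50
Change 3: A[2] -17 -> 45, delta = 62, sum = 112
Change 4: A[5] -16 -> 43, delta = 59, sum = 171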